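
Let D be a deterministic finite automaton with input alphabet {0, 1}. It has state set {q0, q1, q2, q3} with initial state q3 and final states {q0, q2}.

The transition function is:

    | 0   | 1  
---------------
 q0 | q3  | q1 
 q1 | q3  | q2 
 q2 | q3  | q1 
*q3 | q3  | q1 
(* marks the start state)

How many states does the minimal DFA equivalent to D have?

Reachable states from the start: {q1,q2,q3}. Unreachable: {q0} — drop them.
Start with accepting vs non-accepting: {q2} | {q1,q3}.
Split {q1,q3} by δ(·,1) → {q1} and {q3}.
The partition is now stable with 3 blocks: {q2} | {q1} | {q3}.

3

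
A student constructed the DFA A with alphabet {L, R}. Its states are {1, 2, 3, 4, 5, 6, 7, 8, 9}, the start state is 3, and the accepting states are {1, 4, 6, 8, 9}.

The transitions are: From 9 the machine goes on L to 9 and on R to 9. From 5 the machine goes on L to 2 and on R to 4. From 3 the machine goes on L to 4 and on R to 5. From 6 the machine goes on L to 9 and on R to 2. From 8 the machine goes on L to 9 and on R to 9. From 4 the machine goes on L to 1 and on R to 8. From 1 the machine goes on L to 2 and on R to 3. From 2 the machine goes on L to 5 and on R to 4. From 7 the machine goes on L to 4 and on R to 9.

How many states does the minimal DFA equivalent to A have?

5

Reachable states from the start: {1,2,3,4,5,8,9}. Unreachable: {6,7} — drop them.
Initial partition by acceptance: {1,4,8,9} | {2,3,5}.
Refine {1,4,8,9} on symbol L: members go to different blocks, giving {4,8,9} and {1}.
On input L, block {4,8,9} splits into {8,9} and {4}.
On input L, block {2,3,5} splits into {2,5} and {3}.
No further refinement is possible. Final partition (5 blocks): {8,9} | {2,5} | {1} | {4} | {3}.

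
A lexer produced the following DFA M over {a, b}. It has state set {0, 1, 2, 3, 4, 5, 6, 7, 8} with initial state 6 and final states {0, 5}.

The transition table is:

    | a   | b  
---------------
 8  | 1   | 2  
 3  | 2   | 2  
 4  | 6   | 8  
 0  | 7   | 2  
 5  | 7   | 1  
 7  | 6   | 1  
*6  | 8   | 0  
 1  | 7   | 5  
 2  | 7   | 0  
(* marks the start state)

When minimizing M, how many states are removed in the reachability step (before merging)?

2

Starting at 6 and following transitions, the reachable set is {0, 1, 2, 5, 6, 7, 8}. That leaves 3, 4 unreachable — 2 in total.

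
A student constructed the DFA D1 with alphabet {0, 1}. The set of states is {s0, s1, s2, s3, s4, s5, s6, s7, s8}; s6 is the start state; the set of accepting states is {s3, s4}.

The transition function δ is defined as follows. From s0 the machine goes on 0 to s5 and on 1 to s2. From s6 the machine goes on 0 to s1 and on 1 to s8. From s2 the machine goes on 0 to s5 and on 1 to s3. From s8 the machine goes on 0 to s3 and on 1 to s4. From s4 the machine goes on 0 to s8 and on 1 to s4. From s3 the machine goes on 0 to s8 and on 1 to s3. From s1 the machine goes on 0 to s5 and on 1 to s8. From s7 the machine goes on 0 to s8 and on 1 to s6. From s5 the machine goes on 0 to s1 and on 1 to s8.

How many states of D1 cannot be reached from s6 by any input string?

3

BFS from s6 reaches {s1, s3, s4, s5, s6, s8}; the 3 state(s) s0, s2, s7 are never visited.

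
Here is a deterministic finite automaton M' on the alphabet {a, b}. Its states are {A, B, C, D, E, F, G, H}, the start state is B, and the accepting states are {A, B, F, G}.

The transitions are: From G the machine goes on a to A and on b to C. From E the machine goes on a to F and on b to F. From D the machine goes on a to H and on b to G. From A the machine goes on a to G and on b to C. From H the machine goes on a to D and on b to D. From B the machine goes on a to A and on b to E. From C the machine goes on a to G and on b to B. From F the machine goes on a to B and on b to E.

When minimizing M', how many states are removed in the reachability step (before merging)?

2

BFS from B reaches {A, B, C, E, F, G}; the 2 state(s) D, H are never visited.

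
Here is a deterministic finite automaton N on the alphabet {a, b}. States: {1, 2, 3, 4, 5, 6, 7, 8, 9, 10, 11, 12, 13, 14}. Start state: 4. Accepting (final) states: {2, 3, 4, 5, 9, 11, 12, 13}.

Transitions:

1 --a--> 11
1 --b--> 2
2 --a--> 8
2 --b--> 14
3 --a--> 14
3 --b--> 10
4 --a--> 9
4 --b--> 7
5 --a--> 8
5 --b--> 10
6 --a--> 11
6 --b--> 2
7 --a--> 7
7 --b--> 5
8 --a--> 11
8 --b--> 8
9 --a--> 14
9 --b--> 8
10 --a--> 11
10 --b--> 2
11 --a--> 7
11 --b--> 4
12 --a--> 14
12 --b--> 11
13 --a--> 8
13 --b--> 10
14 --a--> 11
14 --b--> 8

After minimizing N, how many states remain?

Reachable states from the start: {2,4,5,7,8,9,10,11,14}. Unreachable: {1,3,6,12,13} — drop them.
Start with accepting vs non-accepting: {2,4,5,9,11} | {7,8,10,14}.
Refine {2,4,5,9,11} on symbol a: members go to different blocks, giving {2,5,9,11} and {4}.
On input b, block {2,5,9,11} splits into {2,5,9} and {11}.
On input a, block {7,8,10,14} splits into {8,10,14} and {7}.
On input b, block {8,10,14} splits into {8,14} and {10}.
On input b, block {2,5,9} splits into {2,9} and {5}.
Stable partition: {2,9} | {8,14} | {4} | {11} | {7} | {10} | {5} — 7 equivalence classes.

7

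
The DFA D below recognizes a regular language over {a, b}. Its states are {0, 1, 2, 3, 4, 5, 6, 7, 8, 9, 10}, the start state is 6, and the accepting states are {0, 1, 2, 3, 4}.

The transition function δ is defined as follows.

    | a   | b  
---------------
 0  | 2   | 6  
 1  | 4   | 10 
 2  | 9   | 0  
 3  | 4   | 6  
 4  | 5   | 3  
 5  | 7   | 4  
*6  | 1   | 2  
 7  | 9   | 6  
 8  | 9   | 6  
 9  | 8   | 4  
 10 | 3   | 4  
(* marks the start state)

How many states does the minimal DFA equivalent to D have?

Every state is reachable, so we keep all 11.
Start with accepting vs non-accepting: {0,1,2,3,4} | {5,6,7,8,9,10}.
Split {0,1,2,3,4} by δ(·,a) → {0,1,3} and {2,4}.
Split {5,6,7,8,9,10} by δ(·,a) → {5,7,8,9} and {6,10}.
On input b, block {5,7,8,9} splits into {5,9} and {7,8}.
Stable partition: {0,1,3} | {5,9} | {2,4} | {6,10} | {7,8} — 5 equivalence classes.

5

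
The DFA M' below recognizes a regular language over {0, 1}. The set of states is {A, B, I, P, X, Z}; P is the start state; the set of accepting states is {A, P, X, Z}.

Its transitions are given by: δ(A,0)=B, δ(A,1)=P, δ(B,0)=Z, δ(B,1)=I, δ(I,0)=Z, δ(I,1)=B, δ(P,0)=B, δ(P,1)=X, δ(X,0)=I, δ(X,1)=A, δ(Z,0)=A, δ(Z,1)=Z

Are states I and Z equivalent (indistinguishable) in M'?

All states are reachable from the start state.
P0 = {A,P,X,Z} | {B,I}.
On input 0, block {A,P,X,Z} splits into {A,P,X} and {Z}.
No further refinement is possible. Final partition (3 blocks): {A,P,X} | {B,I} | {Z}.
I and Z end up in different blocks, so they are distinguishable. For instance, the string 'ε' is accepted from only Z.

No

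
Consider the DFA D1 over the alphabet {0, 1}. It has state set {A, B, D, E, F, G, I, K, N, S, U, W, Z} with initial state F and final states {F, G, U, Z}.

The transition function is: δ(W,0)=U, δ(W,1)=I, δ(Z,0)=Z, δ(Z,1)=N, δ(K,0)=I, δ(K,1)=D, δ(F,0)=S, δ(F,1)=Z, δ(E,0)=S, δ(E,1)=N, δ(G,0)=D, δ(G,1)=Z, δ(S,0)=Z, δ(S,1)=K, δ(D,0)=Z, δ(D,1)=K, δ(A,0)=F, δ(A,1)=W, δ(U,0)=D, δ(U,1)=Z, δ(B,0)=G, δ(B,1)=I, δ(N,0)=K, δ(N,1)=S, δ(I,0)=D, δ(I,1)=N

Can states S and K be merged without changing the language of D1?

No

First remove the unreachable states {A,B,E,G,U,W}; 7 states remain.
Start with accepting vs non-accepting: {F,Z} | {D,I,K,N,S}.
On input 0, block {F,Z} splits into {Z} and {F}.
On input 0, block {D,I,K,N,S} splits into {I,K,N} and {D,S}.
Split {I,K,N} by δ(·,0) → {K,N} and {I}.
On input 0, block {K,N} splits into {N} and {K}.
No further refinement is possible. Final partition (6 blocks): {Z} | {N} | {F} | {D,S} | {I} | {K}.
S and K end up in different blocks, so they are distinguishable. For instance, the string '0' is accepted from only S.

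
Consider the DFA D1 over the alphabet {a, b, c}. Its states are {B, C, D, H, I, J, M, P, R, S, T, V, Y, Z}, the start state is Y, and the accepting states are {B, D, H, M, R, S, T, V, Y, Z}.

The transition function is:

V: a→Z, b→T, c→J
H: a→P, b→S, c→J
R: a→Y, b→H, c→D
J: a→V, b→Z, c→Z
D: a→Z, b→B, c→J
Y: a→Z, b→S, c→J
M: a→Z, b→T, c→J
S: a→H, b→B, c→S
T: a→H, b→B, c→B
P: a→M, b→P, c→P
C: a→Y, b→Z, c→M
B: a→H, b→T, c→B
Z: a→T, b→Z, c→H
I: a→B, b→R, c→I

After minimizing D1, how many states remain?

First remove the unreachable states {C,D,I,R}; 10 states remain.
Start with accepting vs non-accepting: {B,H,M,S,T,V,Y,Z} | {J,P}.
On input a, block {B,H,M,S,T,V,Y,Z} splits into {B,M,S,T,V,Y,Z} and {H}.
Split {B,M,S,T,V,Y,Z} by δ(·,a) → {M,V,Y,Z} and {B,S,T}.
Split {M,V,Y,Z} by δ(·,a) → {M,V,Y} and {Z}.
Refine {J,P} on symbol b: members go to different blocks, giving {P} and {J}.
Stable partition: {M,V,Y} | {P} | {H} | {B,S,T} | {Z} | {J} — 6 equivalence classes.

6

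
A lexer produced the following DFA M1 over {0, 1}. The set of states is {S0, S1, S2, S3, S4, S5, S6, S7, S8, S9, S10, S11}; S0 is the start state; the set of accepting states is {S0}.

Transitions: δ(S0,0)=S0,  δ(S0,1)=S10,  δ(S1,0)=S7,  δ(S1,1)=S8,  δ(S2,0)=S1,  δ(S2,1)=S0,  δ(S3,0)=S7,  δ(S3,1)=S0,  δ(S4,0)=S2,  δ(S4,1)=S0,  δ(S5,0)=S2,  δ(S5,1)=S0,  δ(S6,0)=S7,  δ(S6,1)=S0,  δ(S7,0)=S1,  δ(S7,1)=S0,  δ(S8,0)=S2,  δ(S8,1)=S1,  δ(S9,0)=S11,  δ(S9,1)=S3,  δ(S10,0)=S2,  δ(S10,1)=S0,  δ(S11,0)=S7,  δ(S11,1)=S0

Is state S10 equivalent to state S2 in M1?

No

States {S3,S4,S5,S6,S9,S11} cannot be reached from the start state, so discard them.
Initial partition by acceptance: {S0} | {S1,S2,S7,S8,S10}.
Refine {S1,S2,S7,S8,S10} on symbol 1: members go to different blocks, giving {S2,S7,S10} and {S1,S8}.
On input 0, block {S2,S7,S10} splits into {S2,S7} and {S10}.
Stable partition: {S0} | {S2,S7} | {S1,S8} | {S10} — 4 equivalence classes.
S10 and S2 end up in different blocks, so they are distinguishable. For instance, the string '01' is accepted from only S10.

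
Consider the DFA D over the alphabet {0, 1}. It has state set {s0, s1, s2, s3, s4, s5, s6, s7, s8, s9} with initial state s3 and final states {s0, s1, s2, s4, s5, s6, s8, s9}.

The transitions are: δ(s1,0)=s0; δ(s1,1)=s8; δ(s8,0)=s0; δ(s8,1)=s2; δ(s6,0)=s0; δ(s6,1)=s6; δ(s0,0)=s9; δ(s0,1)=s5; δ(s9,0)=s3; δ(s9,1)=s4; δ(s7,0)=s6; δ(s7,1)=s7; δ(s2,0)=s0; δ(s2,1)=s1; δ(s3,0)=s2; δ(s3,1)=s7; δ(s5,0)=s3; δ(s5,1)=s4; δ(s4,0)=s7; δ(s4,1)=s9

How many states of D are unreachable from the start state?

Exploring from s3, all states are eventually visited, so none are unreachable.

0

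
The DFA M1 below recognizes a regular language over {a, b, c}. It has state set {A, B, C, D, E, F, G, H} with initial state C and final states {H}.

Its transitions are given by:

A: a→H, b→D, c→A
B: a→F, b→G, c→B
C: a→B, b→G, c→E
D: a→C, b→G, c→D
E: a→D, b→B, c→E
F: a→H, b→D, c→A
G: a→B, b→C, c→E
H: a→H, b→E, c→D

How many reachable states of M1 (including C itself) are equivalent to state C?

Every state is reachable, so we keep all 8.
Initial partition by acceptance: {H} | {A,B,C,D,E,F,G}.
Refine {A,B,C,D,E,F,G} on symbol a: members go to different blocks, giving {B,C,D,E,G} and {A,F}.
On input a, block {B,C,D,E,G} splits into {C,D,E,G} and {B}.
Split {C,D,E,G} by δ(·,a) → {C,G} and {D,E}.
Split {D,E} by δ(·,a) → {D} and {E}.
No further refinement is possible. Final partition (6 blocks): {H} | {C,G} | {A,F} | {B} | {D} | {E}.
State C belongs to the block {C,G}, which has 2 states.

2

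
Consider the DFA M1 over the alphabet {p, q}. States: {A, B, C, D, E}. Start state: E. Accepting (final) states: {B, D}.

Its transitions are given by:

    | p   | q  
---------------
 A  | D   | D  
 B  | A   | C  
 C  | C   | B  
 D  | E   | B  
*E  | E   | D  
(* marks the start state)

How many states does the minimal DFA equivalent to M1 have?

5

All states are reachable from the start state.
Initial partition by acceptance: {B,D} | {A,C,E}.
On input q, block {B,D} splits into {B} and {D}.
On input p, block {A,C,E} splits into {C,E} and {A}.
Split {C,E} by δ(·,q) → {C} and {E}.
No further refinement is possible. Final partition (5 blocks): {B} | {C} | {D} | {A} | {E}.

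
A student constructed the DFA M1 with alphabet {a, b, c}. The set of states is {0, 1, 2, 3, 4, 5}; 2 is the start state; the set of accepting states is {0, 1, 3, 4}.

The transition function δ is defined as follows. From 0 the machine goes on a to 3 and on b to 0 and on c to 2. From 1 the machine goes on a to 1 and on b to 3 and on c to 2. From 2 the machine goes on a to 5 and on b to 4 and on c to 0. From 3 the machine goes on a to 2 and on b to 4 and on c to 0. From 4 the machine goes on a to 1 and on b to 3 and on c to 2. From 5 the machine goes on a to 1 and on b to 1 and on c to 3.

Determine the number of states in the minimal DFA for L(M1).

All states are reachable from the start state.
Initial partition by acceptance: {0,1,3,4} | {2,5}.
Split {0,1,3,4} by δ(·,a) → {0,1,4} and {3}.
Split {0,1,4} by δ(·,a) → {1,4} and {0}.
Split {2,5} by δ(·,a) → {2} and {5}.
No further refinement is possible. Final partition (5 blocks): {1,4} | {2} | {3} | {0} | {5}.

5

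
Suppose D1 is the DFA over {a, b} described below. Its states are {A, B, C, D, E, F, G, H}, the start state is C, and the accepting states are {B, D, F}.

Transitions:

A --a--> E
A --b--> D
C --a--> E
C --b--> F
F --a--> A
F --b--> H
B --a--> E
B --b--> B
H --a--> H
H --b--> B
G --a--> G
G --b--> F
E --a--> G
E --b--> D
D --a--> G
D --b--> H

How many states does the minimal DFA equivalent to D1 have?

All states are reachable from the start state.
Initial partition by acceptance: {B,D,F} | {A,C,E,G,H}.
On input b, block {B,D,F} splits into {D,F} and {B}.
On input b, block {A,C,E,G,H} splits into {A,C,E,G} and {H}.
Stable partition: {D,F} | {A,C,E,G} | {B} | {H} — 4 equivalence classes.

4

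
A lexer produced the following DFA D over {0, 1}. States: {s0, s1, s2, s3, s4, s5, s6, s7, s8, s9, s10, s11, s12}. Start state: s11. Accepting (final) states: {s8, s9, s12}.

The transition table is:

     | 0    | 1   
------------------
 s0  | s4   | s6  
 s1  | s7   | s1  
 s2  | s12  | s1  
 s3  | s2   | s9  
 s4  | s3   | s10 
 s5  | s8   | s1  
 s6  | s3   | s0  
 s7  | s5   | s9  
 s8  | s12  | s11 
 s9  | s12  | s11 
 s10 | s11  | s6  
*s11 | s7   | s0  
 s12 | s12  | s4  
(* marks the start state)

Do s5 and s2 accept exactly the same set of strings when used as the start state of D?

Every state is reachable, so we keep all 13.
P0 = {s8,s9,s12} | {s0,s1,s2,s3,s4,s5,s6,s7,s10,s11}.
On input 0, block {s0,s1,s2,s3,s4,s5,s6,s7,s10,s11} splits into {s0,s1,s3,s4,s6,s7,s10,s11} and {s2,s5}.
On input 0, block {s0,s1,s3,s4,s6,s7,s10,s11} splits into {s0,s1,s4,s6,s10,s11} and {s3,s7}.
On input 0, block {s0,s1,s4,s6,s10,s11} splits into {s1,s4,s6,s11} and {s0,s10}.
On input 1, block {s1,s4,s6,s11} splits into {s4,s6,s11} and {s1}.
Stable partition: {s8,s9,s12} | {s4,s6,s11} | {s2,s5} | {s3,s7} | {s0,s10} | {s1} — 6 equivalence classes.
s5 and s2 lie in the same block of the stable partition, so they are equivalent — no string distinguishes them.

Yes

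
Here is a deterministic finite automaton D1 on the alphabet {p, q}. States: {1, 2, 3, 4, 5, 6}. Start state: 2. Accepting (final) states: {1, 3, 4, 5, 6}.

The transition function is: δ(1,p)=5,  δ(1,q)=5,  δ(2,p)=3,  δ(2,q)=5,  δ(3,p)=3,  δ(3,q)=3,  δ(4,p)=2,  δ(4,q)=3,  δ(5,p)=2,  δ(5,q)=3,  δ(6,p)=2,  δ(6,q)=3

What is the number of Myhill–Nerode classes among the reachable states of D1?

3

First remove the unreachable states {1,4,6}; 3 states remain.
P0 = {3,5} | {2}.
On input p, block {3,5} splits into {3} and {5}.
Stable partition: {3} | {2} | {5} — 3 equivalence classes.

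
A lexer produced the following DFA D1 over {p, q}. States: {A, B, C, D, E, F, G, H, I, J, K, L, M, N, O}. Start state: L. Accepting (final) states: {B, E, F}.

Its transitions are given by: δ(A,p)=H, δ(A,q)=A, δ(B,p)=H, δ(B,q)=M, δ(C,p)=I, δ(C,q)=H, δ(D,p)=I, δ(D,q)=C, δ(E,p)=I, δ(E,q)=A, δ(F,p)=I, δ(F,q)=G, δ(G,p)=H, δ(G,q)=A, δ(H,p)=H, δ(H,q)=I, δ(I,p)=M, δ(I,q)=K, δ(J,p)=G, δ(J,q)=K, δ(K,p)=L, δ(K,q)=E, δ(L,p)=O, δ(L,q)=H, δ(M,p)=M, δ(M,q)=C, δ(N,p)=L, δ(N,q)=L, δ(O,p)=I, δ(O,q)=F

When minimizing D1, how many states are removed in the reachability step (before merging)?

4

No path from L leads to B, D, J, N; the other 11 states are all reachable.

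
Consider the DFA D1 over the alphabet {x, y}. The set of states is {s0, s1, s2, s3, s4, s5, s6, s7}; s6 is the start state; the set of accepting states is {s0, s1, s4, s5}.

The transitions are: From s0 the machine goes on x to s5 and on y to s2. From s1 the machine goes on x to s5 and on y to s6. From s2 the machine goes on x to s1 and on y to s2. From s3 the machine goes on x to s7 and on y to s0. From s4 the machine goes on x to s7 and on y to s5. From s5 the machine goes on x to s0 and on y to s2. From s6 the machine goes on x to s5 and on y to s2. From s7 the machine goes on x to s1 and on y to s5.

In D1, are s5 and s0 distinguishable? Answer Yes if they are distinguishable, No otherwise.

No

Reachable states from the start: {s0,s1,s2,s5,s6}. Unreachable: {s3,s4,s7} — drop them.
P0 = {s0,s1,s5} | {s2,s6}.
The partition is now stable with 2 blocks: {s0,s1,s5} | {s2,s6}.
s5 and s0 lie in the same block of the stable partition, so they are equivalent — no string distinguishes them.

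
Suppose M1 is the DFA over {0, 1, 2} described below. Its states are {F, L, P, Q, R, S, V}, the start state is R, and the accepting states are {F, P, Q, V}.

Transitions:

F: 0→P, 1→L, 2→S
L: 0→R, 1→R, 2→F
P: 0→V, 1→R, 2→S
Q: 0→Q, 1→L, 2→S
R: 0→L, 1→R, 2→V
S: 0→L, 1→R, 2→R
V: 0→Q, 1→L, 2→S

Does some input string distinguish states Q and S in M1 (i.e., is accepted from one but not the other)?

All states are reachable from the start state.
Initial partition by acceptance: {F,P,Q,V} | {L,R,S}.
Split {L,R,S} by δ(·,2) → {L,R} and {S}.
Stable partition: {F,P,Q,V} | {L,R} | {S} — 3 equivalence classes.
Q and S end up in different blocks, so they are distinguishable. For instance, the string 'ε' is accepted from only Q.

Yes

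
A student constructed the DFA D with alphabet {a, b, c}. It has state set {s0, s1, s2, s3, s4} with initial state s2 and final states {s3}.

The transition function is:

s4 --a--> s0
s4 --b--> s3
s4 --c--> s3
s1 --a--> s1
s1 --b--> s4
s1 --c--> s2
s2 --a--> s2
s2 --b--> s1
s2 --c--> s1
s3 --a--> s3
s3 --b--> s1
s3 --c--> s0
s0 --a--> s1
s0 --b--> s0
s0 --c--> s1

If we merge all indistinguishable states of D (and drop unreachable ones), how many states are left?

Start with accepting vs non-accepting: {s3} | {s0,s1,s2,s4}.
Split {s0,s1,s2,s4} by δ(·,b) → {s0,s1,s2} and {s4}.
On input b, block {s0,s1,s2} splits into {s0,s2} and {s1}.
Refine {s0,s2} on symbol a: members go to different blocks, giving {s0} and {s2}.
The partition is now stable with 5 blocks: {s3} | {s0} | {s4} | {s1} | {s2}.

5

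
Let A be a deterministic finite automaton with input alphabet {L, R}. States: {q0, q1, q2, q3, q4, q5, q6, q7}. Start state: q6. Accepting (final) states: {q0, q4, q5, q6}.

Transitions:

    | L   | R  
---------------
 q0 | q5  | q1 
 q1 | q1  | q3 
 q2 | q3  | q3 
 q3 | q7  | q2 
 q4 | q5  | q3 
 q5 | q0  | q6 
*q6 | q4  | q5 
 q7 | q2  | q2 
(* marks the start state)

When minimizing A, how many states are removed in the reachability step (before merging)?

Exploring from q6, all states are eventually visited, so none are unreachable.

0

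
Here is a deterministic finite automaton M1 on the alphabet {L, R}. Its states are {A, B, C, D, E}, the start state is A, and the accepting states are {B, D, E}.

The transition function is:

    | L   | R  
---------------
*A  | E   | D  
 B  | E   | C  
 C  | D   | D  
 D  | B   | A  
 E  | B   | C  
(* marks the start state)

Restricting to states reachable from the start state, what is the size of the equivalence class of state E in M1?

3

Start with accepting vs non-accepting: {B,D,E} | {A,C}.
Stable partition: {B,D,E} | {A,C} — 2 equivalence classes.
The equivalence class containing E is {B,D,E}, of size 3.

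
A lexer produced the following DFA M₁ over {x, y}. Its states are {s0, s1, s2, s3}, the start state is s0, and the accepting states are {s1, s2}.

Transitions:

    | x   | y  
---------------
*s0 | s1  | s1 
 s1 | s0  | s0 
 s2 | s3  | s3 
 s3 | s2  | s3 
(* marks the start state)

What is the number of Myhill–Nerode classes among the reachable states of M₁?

2

Reachable states from the start: {s0,s1}. Unreachable: {s2,s3} — drop them.
Start with accepting vs non-accepting: {s1} | {s0}.
No further refinement is possible. Final partition (2 blocks): {s1} | {s0}.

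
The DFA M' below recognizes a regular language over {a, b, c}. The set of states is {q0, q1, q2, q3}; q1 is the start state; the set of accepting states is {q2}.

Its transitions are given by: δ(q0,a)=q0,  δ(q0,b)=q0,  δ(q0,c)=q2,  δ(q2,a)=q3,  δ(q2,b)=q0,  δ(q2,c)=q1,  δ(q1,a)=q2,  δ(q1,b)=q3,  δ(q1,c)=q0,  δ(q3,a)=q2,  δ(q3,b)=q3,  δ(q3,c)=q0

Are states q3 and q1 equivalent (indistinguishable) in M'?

Initial partition by acceptance: {q2} | {q0,q1,q3}.
Split {q0,q1,q3} by δ(·,a) → {q1,q3} and {q0}.
No further refinement is possible. Final partition (3 blocks): {q2} | {q1,q3} | {q0}.
q3 and q1 lie in the same block of the stable partition, so they are equivalent — no string distinguishes them.

Yes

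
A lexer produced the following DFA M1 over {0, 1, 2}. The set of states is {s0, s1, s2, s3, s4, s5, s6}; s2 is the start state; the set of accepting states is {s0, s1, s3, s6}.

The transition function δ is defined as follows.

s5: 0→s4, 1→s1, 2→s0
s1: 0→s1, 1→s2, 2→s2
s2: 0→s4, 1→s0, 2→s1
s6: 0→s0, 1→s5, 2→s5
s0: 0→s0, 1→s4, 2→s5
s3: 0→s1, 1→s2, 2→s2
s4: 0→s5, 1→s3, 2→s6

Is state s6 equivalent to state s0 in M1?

Start with accepting vs non-accepting: {s0,s1,s3,s6} | {s2,s4,s5}.
No further refinement is possible. Final partition (2 blocks): {s0,s1,s3,s6} | {s2,s4,s5}.
s6 and s0 lie in the same block of the stable partition, so they are equivalent — no string distinguishes them.

Yes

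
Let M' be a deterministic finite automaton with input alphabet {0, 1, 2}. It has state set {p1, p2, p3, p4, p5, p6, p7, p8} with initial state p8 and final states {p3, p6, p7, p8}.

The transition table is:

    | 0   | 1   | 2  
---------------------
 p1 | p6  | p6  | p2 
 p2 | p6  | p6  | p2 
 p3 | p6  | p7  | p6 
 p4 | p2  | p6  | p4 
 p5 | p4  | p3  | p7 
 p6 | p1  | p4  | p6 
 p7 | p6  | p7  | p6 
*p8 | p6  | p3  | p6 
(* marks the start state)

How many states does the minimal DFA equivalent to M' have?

4

Reachable states from the start: {p1,p2,p3,p4,p6,p7,p8}. Unreachable: {p5} — drop them.
Start with accepting vs non-accepting: {p3,p6,p7,p8} | {p1,p2,p4}.
On input 0, block {p3,p6,p7,p8} splits into {p3,p7,p8} and {p6}.
On input 0, block {p1,p2,p4} splits into {p1,p2} and {p4}.
No further refinement is possible. Final partition (4 blocks): {p3,p7,p8} | {p1,p2} | {p6} | {p4}.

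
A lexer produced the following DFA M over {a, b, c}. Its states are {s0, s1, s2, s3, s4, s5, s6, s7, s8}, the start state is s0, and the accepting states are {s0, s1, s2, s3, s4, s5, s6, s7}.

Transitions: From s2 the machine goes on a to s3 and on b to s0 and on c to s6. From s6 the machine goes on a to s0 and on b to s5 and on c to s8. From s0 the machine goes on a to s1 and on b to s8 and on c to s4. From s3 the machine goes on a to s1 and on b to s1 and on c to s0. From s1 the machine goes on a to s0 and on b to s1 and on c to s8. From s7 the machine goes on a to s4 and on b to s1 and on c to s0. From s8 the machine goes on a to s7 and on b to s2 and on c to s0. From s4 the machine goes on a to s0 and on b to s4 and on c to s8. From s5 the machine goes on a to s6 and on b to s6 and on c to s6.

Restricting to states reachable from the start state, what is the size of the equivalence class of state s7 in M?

2

All states are reachable from the start state.
P0 = {s0,s1,s2,s3,s4,s5,s6,s7} | {s8}.
On input b, block {s0,s1,s2,s3,s4,s5,s6,s7} splits into {s1,s2,s3,s4,s5,s6,s7} and {s0}.
Split {s1,s2,s3,s4,s5,s6,s7} by δ(·,a) → {s2,s3,s5,s7} and {s1,s4,s6}.
Split {s2,s3,s5,s7} by δ(·,a) → {s3,s5,s7} and {s2}.
Refine {s3,s5,s7} on symbol c: members go to different blocks, giving {s3,s7} and {s5}.
Refine {s1,s4,s6} on symbol b: members go to different blocks, giving {s1,s4} and {s6}.
Stable partition: {s3,s7} | {s8} | {s0} | {s1,s4} | {s2} | {s5} | {s6} — 7 equivalence classes.
The equivalence class containing s7 is {s3,s7}, of size 2.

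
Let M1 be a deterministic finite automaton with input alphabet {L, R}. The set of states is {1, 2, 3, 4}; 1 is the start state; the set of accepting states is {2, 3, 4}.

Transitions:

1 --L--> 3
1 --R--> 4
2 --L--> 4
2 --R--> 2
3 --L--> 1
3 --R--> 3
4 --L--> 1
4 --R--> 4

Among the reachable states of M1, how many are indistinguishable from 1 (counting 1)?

1

States {2} cannot be reached from the start state, so discard them.
Start with accepting vs non-accepting: {3,4} | {1}.
No further refinement is possible. Final partition (2 blocks): {3,4} | {1}.
State 1 belongs to the block {1}, which has 1 states.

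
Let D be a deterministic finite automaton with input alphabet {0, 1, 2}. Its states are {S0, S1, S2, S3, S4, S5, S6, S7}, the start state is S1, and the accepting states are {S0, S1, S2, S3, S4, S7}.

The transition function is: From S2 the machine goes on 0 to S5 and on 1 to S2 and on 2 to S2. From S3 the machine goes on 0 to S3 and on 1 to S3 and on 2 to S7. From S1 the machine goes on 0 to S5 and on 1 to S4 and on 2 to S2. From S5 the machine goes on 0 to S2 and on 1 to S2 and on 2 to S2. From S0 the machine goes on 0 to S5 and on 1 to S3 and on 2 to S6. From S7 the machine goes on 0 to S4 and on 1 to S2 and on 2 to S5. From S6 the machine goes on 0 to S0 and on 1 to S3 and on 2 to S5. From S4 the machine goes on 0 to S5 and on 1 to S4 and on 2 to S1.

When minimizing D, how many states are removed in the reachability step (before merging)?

4

BFS from S1 reaches {S1, S2, S4, S5}; the 4 state(s) S0, S3, S6, S7 are never visited.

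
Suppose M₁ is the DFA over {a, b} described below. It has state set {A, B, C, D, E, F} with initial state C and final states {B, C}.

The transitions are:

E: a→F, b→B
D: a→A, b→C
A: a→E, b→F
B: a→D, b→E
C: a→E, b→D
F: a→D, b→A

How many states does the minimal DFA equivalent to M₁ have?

Every state is reachable, so we keep all 6.
P0 = {B,C} | {A,D,E,F}.
On input b, block {A,D,E,F} splits into {A,F} and {D,E}.
Stable partition: {B,C} | {A,F} | {D,E} — 3 equivalence classes.

3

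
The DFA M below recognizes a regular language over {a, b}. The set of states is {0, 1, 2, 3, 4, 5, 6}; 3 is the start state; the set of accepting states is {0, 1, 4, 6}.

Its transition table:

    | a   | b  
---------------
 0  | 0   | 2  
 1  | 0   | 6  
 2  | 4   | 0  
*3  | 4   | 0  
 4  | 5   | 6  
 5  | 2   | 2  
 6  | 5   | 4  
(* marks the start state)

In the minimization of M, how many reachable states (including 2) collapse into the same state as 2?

First remove the unreachable states {1}; 6 states remain.
Start with accepting vs non-accepting: {0,4,6} | {2,3,5}.
On input a, block {0,4,6} splits into {4,6} and {0}.
Split {2,3,5} by δ(·,a) → {2,3} and {5}.
Stable partition: {4,6} | {2,3} | {0} | {5} — 4 equivalence classes.
The equivalence class containing 2 is {2,3}, of size 2.

2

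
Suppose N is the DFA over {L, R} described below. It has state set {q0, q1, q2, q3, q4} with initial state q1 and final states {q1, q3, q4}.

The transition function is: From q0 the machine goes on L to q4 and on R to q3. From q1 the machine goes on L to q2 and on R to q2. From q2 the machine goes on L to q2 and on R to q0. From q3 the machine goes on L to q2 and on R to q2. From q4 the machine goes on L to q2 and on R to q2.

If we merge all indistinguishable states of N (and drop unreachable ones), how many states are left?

Every state is reachable, so we keep all 5.
Start with accepting vs non-accepting: {q1,q3,q4} | {q0,q2}.
Split {q0,q2} by δ(·,L) → {q0} and {q2}.
The partition is now stable with 3 blocks: {q1,q3,q4} | {q0} | {q2}.

3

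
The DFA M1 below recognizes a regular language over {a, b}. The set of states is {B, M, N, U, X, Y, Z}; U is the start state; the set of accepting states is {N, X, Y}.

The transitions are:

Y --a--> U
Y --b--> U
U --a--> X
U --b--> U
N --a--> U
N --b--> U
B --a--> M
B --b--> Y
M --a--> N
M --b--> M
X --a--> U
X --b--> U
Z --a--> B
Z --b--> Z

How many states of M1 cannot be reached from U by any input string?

5

No path from U leads to B, M, N, Y, Z; the other 2 states are all reachable.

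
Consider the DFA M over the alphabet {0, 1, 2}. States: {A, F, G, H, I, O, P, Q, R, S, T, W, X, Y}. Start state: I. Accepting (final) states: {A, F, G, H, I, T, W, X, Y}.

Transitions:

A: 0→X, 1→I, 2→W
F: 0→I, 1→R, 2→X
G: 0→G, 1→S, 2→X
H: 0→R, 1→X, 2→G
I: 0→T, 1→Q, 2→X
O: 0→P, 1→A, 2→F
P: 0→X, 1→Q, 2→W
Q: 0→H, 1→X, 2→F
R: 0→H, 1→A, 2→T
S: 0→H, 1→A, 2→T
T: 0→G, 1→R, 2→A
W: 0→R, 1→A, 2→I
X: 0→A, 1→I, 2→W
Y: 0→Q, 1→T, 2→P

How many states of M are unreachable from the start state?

BFS from I reaches {A, F, G, H, I, Q, R, S, T, W, X}; the 3 state(s) O, P, Y are never visited.

3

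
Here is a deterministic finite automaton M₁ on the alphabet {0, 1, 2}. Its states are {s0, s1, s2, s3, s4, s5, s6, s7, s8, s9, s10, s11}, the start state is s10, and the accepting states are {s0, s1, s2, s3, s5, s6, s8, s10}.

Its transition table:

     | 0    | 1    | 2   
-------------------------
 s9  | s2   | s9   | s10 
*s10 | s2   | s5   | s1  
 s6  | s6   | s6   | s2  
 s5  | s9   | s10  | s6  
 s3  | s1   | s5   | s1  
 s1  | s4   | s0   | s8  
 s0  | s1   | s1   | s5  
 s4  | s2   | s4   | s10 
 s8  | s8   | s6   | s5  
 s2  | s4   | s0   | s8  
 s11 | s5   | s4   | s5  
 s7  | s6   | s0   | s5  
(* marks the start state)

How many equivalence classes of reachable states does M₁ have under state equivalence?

States {s3,s7,s11} cannot be reached from the start state, so discard them.
Initial partition by acceptance: {s0,s1,s2,s5,s6,s8,s10} | {s4,s9}.
Refine {s0,s1,s2,s5,s6,s8,s10} on symbol 0: members go to different blocks, giving {s0,s6,s8,s10} and {s1,s2,s5}.
On input 0, block {s0,s6,s8,s10} splits into {s0,s10} and {s6,s8}.
No further refinement is possible. Final partition (4 blocks): {s0,s10} | {s4,s9} | {s1,s2,s5} | {s6,s8}.

4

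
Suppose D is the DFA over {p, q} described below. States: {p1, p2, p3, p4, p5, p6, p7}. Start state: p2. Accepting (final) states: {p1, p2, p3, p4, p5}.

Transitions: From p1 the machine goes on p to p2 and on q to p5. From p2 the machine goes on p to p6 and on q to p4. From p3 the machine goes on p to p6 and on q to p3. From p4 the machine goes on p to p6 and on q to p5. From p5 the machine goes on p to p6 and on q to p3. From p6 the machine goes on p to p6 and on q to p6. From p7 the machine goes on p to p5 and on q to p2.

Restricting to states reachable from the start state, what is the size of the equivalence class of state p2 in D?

4

Reachable states from the start: {p2,p3,p4,p5,p6}. Unreachable: {p1,p7} — drop them.
P0 = {p2,p3,p4,p5} | {p6}.
The partition is now stable with 2 blocks: {p2,p3,p4,p5} | {p6}.
The equivalence class containing p2 is {p2,p3,p4,p5}, of size 4.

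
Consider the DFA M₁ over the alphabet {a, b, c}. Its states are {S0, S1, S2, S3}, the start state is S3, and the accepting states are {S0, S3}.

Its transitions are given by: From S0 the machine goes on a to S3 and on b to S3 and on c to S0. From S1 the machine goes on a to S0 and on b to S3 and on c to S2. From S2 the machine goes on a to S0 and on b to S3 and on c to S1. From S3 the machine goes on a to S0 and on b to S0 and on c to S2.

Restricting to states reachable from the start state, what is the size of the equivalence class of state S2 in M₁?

2

All states are reachable from the start state.
P0 = {S0,S3} | {S1,S2}.
Split {S0,S3} by δ(·,c) → {S0} and {S3}.
No further refinement is possible. Final partition (3 blocks): {S0} | {S1,S2} | {S3}.
The equivalence class containing S2 is {S1,S2}, of size 2.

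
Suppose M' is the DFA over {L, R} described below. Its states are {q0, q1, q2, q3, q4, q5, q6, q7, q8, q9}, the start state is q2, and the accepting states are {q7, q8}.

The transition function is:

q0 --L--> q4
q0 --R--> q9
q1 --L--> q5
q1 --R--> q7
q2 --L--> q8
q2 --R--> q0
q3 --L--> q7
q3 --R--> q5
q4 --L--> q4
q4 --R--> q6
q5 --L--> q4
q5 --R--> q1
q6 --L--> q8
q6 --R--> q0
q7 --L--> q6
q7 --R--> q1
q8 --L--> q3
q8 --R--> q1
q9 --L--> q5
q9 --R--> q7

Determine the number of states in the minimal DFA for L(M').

5

P0 = {q7,q8} | {q0,q1,q2,q3,q4,q5,q6,q9}.
Split {q0,q1,q2,q3,q4,q5,q6,q9} by δ(·,L) → {q0,q1,q4,q5,q9} and {q2,q3,q6}.
Split {q0,q1,q4,q5,q9} by δ(·,R) → {q0,q5} and {q1,q9} and {q4}.
The partition is now stable with 5 blocks: {q7,q8} | {q0,q5} | {q2,q3,q6} | {q1,q9} | {q4}.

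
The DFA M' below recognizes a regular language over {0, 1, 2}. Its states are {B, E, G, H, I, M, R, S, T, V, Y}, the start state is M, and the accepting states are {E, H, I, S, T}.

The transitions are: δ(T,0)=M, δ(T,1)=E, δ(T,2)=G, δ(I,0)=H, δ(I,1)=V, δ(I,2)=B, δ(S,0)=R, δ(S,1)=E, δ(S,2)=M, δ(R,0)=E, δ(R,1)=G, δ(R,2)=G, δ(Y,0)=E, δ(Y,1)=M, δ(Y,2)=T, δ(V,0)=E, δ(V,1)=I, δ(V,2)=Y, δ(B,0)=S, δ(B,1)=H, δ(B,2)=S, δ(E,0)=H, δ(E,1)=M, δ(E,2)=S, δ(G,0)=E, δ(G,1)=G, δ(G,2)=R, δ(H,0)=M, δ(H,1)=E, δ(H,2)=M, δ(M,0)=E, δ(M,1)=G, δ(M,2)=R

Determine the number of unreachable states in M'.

5

Starting at M and following transitions, the reachable set is {E, G, H, M, R, S}. That leaves B, I, T, V, Y unreachable — 5 in total.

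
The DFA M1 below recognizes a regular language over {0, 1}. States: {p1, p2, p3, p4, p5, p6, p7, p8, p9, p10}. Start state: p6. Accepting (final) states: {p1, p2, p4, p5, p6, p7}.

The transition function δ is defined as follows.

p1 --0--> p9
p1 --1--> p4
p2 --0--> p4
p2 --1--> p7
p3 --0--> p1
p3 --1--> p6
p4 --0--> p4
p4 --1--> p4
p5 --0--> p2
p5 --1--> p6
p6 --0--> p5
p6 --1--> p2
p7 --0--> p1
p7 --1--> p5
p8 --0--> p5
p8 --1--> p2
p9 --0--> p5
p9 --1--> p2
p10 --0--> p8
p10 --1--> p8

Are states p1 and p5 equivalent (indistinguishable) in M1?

No

Reachable states from the start: {p1,p2,p4,p5,p6,p7,p9}. Unreachable: {p3,p8,p10} — drop them.
Initial partition by acceptance: {p1,p2,p4,p5,p6,p7} | {p9}.
Refine {p1,p2,p4,p5,p6,p7} on symbol 0: members go to different blocks, giving {p2,p4,p5,p6,p7} and {p1}.
Split {p2,p4,p5,p6,p7} by δ(·,0) → {p2,p4,p5,p6} and {p7}.
On input 1, block {p2,p4,p5,p6} splits into {p4,p5,p6} and {p2}.
Refine {p4,p5,p6} on symbol 0: members go to different blocks, giving {p4,p6} and {p5}.
Split {p4,p6} by δ(·,0) → {p4} and {p6}.
Stable partition: {p4} | {p9} | {p1} | {p7} | {p2} | {p5} | {p6} — 7 equivalence classes.
p1 and p5 end up in different blocks, so they are distinguishable. For instance, the string '0' is accepted from only p5.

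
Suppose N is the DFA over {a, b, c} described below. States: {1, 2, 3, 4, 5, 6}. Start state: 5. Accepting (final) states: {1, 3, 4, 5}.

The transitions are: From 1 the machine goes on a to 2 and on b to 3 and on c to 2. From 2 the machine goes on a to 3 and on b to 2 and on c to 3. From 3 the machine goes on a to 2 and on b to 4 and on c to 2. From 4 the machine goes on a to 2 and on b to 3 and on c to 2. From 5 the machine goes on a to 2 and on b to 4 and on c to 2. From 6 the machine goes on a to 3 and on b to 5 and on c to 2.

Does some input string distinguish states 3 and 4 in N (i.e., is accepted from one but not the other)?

No

First remove the unreachable states {1,6}; 4 states remain.
Initial partition by acceptance: {3,4,5} | {2}.
No further refinement is possible. Final partition (2 blocks): {3,4,5} | {2}.
3 and 4 lie in the same block of the stable partition, so they are equivalent — no string distinguishes them.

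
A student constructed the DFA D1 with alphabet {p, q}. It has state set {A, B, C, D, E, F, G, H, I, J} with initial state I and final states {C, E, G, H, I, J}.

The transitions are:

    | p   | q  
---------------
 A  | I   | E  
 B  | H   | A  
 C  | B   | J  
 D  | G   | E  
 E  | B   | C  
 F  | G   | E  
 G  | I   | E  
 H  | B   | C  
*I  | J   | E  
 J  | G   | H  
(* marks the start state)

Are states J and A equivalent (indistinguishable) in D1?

No

First remove the unreachable states {D,F}; 8 states remain.
P0 = {C,E,G,H,I,J} | {A,B}.
On input p, block {C,E,G,H,I,J} splits into {C,E,H} and {G,I,J}.
On input q, block {C,E,H} splits into {E,H} and {C}.
Refine {A,B} on symbol p: members go to different blocks, giving {A} and {B}.
Stable partition: {E,H} | {A} | {G,I,J} | {C} | {B} — 5 equivalence classes.
J and A end up in different blocks, so they are distinguishable. For instance, the string 'ε' is accepted from only J.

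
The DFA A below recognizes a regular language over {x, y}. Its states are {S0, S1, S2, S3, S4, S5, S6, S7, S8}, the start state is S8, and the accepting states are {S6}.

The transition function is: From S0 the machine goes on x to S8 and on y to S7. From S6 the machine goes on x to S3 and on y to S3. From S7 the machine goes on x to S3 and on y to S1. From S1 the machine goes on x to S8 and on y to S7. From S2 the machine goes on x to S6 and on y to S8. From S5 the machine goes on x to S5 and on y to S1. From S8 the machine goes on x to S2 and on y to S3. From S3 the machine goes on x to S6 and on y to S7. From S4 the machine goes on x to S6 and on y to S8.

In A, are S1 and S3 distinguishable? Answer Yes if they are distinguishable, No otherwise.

Yes

Reachable states from the start: {S1,S2,S3,S6,S7,S8}. Unreachable: {S0,S4,S5} — drop them.
P0 = {S6} | {S1,S2,S3,S7,S8}.
On input x, block {S1,S2,S3,S7,S8} splits into {S1,S7,S8} and {S2,S3}.
Split {S1,S7,S8} by δ(·,x) → {S7,S8} and {S1}.
Split {S7,S8} by δ(·,y) → {S7} and {S8}.
Split {S2,S3} by δ(·,y) → {S2} and {S3}.
No further refinement is possible. Final partition (6 blocks): {S6} | {S7} | {S2} | {S1} | {S8} | {S3}.
S1 and S3 end up in different blocks, so they are distinguishable. For instance, the string 'x' is accepted from only S3.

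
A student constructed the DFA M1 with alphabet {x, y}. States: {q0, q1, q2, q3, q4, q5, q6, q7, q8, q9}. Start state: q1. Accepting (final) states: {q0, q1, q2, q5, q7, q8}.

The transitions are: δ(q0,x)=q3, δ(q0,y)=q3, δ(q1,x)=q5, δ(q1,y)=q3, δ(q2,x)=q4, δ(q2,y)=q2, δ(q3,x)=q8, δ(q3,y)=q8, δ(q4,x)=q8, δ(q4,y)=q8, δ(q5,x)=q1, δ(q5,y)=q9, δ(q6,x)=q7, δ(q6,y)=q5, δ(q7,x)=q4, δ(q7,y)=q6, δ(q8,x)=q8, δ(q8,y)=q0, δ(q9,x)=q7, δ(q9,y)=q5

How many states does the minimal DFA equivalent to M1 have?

First remove the unreachable states {q2}; 9 states remain.
Initial partition by acceptance: {q0,q1,q5,q7,q8} | {q3,q4,q6,q9}.
On input x, block {q0,q1,q5,q7,q8} splits into {q1,q5,q8} and {q0,q7}.
Split {q1,q5,q8} by δ(·,y) → {q1,q5} and {q8}.
On input x, block {q3,q4,q6,q9} splits into {q3,q4} and {q6,q9}.
On input y, block {q1,q5} splits into {q1} and {q5}.
Refine {q0,q7} on symbol y: members go to different blocks, giving {q0} and {q7}.
The partition is now stable with 7 blocks: {q1} | {q3,q4} | {q0} | {q8} | {q6,q9} | {q5} | {q7}.

7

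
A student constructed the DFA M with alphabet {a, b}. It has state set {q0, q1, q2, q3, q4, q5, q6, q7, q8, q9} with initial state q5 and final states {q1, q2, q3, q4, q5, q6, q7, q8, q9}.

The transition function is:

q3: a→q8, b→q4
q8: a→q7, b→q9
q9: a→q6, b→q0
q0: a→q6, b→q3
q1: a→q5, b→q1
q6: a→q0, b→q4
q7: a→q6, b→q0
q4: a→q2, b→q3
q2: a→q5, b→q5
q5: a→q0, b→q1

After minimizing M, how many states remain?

All states are reachable from the start state.
P0 = {q1,q2,q3,q4,q5,q6,q7,q8,q9} | {q0}.
Refine {q1,q2,q3,q4,q5,q6,q7,q8,q9} on symbol a: members go to different blocks, giving {q1,q2,q3,q4,q7,q8,q9} and {q5,q6}.
Split {q1,q2,q3,q4,q7,q8,q9} by δ(·,a) → {q1,q2,q7,q9} and {q3,q4,q8}.
Split {q1,q2,q7,q9} by δ(·,b) → {q7,q9} and {q1} and {q2}.
On input b, block {q5,q6} splits into {q5} and {q6}.
Refine {q3,q4,q8} on symbol a: members go to different blocks, giving {q3} and {q4} and {q8}.
Stable partition: {q7,q9} | {q0} | {q5} | {q3} | {q1} | {q2} | {q6} | {q4} | {q8} — 9 equivalence classes.

9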